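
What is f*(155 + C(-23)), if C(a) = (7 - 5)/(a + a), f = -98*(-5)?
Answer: 1746360/23 ≈ 75929.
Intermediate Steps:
f = 490
C(a) = 1/a (C(a) = 2/((2*a)) = 2*(1/(2*a)) = 1/a)
f*(155 + C(-23)) = 490*(155 + 1/(-23)) = 490*(155 - 1/23) = 490*(3564/23) = 1746360/23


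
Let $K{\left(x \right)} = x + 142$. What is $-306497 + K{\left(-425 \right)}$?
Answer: $-306780$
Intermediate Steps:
$K{\left(x \right)} = 142 + x$
$-306497 + K{\left(-425 \right)} = -306497 + \left(142 - 425\right) = -306497 - 283 = -306780$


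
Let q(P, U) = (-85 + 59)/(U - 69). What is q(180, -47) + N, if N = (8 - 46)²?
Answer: 83765/58 ≈ 1444.2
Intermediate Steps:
q(P, U) = -26/(-69 + U)
N = 1444 (N = (-38)² = 1444)
q(180, -47) + N = -26/(-69 - 47) + 1444 = -26/(-116) + 1444 = -26*(-1/116) + 1444 = 13/58 + 1444 = 83765/58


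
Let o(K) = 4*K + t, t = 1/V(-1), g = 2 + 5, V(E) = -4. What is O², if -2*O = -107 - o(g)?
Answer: 290521/64 ≈ 4539.4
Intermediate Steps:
g = 7
t = -¼ (t = 1/(-4) = -¼ ≈ -0.25000)
o(K) = -¼ + 4*K (o(K) = 4*K - ¼ = -¼ + 4*K)
O = 539/8 (O = -(-107 - (-¼ + 4*7))/2 = -(-107 - (-¼ + 28))/2 = -(-107 - 1*111/4)/2 = -(-107 - 111/4)/2 = -½*(-539/4) = 539/8 ≈ 67.375)
O² = (539/8)² = 290521/64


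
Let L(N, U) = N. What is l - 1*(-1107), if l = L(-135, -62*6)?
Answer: 972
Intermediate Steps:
l = -135
l - 1*(-1107) = -135 - 1*(-1107) = -135 + 1107 = 972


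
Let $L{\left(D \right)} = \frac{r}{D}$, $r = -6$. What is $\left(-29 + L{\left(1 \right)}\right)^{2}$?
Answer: $1225$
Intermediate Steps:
$L{\left(D \right)} = - \frac{6}{D}$
$\left(-29 + L{\left(1 \right)}\right)^{2} = \left(-29 - \frac{6}{1}\right)^{2} = \left(-29 - 6\right)^{2} = \left(-35\right)^{2} = 1225$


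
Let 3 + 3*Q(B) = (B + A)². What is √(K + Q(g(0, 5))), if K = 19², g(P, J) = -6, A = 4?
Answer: 2*√813/3 ≈ 19.009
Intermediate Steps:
Q(B) = -1 + (4 + B)²/3 (Q(B) = -1 + (B + 4)²/3 = -1 + (4 + B)²/3)
K = 361
√(K + Q(g(0, 5))) = √(361 + (-1 + (4 - 6)²/3)) = √(361 + (-1 + (⅓)*(-2)²)) = √(361 + (-1 + (⅓)*4)) = √(361 + (-1 + 4/3)) = √(361 + ⅓) = √(1084/3) = 2*√813/3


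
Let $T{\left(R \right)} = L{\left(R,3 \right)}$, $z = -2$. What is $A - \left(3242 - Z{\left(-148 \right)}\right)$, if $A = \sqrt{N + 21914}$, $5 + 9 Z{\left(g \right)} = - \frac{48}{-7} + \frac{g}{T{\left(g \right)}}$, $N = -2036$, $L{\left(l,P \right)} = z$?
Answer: $- \frac{22635}{7} + \sqrt{19878} \approx -3092.6$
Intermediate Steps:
$L{\left(l,P \right)} = -2$
$T{\left(R \right)} = -2$
$Z{\left(g \right)} = \frac{13}{63} - \frac{g}{18}$ ($Z{\left(g \right)} = - \frac{5}{9} + \frac{- \frac{48}{-7} + \frac{g}{-2}}{9} = - \frac{5}{9} + \frac{\left(-48\right) \left(- \frac{1}{7}\right) + g \left(- \frac{1}{2}\right)}{9} = - \frac{5}{9} + \frac{\frac{48}{7} - \frac{g}{2}}{9} = - \frac{5}{9} - \left(- \frac{16}{21} + \frac{g}{18}\right) = \frac{13}{63} - \frac{g}{18}$)
$A = \sqrt{19878}$ ($A = \sqrt{-2036 + 21914} = \sqrt{19878} \approx 140.99$)
$A - \left(3242 - Z{\left(-148 \right)}\right) = \sqrt{19878} - \left(3242 - \left(\frac{13}{63} - - \frac{74}{9}\right)\right) = \sqrt{19878} - \left(3242 - \left(\frac{13}{63} + \frac{74}{9}\right)\right) = \sqrt{19878} - \left(3242 - \frac{59}{7}\right) = \sqrt{19878} - \frac{22635}{7} = - \frac{22635}{7} + \sqrt{19878}$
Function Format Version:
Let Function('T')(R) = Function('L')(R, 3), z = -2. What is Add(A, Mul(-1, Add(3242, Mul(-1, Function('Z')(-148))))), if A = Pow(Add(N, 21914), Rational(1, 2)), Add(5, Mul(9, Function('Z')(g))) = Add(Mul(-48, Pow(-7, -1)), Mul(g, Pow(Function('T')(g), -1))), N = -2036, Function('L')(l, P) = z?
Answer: Add(Rational(-22635, 7), Pow(19878, Rational(1, 2))) ≈ -3092.6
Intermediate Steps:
Function('L')(l, P) = -2
Function('T')(R) = -2
Function('Z')(g) = Add(Rational(13, 63), Mul(Rational(-1, 18), g)) (Function('Z')(g) = Add(Rational(-5, 9), Mul(Rational(1, 9), Add(Mul(-48, Pow(-7, -1)), Mul(g, Pow(-2, -1))))) = Add(Rational(-5, 9), Mul(Rational(1, 9), Add(Mul(-48, Rational(-1, 7)), Mul(g, Rational(-1, 2))))) = Add(Rational(-5, 9), Mul(Rational(1, 9), Add(Rational(48, 7), Mul(Rational(-1, 2), g)))) = Add(Rational(-5, 9), Add(Rational(16, 21), Mul(Rational(-1, 18), g))) = Add(Rational(13, 63), Mul(Rational(-1, 18), g)))
A = Pow(19878, Rational(1, 2)) (A = Pow(Add(-2036, 21914), Rational(1, 2)) = Pow(19878, Rational(1, 2)) ≈ 140.99)
Add(A, Mul(-1, Add(3242, Mul(-1, Function('Z')(-148))))) = Add(Pow(19878, Rational(1, 2)), Mul(-1, Add(3242, Mul(-1, Add(Rational(13, 63), Mul(Rational(-1, 18), -148)))))) = Add(Pow(19878, Rational(1, 2)), Mul(-1, Add(3242, Mul(-1, Add(Rational(13, 63), Rational(74, 9)))))) = Add(Pow(19878, Rational(1, 2)), Mul(-1, Add(3242, Mul(-1, Rational(59, 7))))) = Add(Pow(19878, Rational(1, 2)), Mul(-1, Add(3242, Rational(-59, 7)))) = Add(Pow(19878, Rational(1, 2)), Mul(-1, Rational(22635, 7))) = Add(Pow(19878, Rational(1, 2)), Rational(-22635, 7)) = Add(Rational(-22635, 7), Pow(19878, Rational(1, 2)))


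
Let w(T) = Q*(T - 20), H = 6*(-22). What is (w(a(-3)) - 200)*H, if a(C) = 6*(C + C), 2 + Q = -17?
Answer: -114048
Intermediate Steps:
Q = -19 (Q = -2 - 17 = -19)
H = -132
a(C) = 12*C (a(C) = 6*(2*C) = 12*C)
w(T) = 380 - 19*T (w(T) = -19*(T - 20) = -19*(-20 + T) = 380 - 19*T)
(w(a(-3)) - 200)*H = ((380 - 228*(-3)) - 200)*(-132) = ((380 - 19*(-36)) - 200)*(-132) = ((380 + 684) - 200)*(-132) = (1064 - 200)*(-132) = 864*(-132) = -114048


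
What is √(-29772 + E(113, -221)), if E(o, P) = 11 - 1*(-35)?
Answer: I*√29726 ≈ 172.41*I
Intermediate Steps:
E(o, P) = 46 (E(o, P) = 11 + 35 = 46)
√(-29772 + E(113, -221)) = √(-29772 + 46) = √(-29726) = I*√29726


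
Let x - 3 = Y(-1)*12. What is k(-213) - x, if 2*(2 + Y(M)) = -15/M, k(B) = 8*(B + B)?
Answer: -3477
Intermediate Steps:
k(B) = 16*B (k(B) = 8*(2*B) = 16*B)
Y(M) = -2 - 15/(2*M) (Y(M) = -2 + (-15/M)/2 = -2 - 15/(2*M))
x = 69 (x = 3 + (-2 - 15/2/(-1))*12 = 3 + (-2 - 15/2*(-1))*12 = 3 + (-2 + 15/2)*12 = 3 + (11/2)*12 = 3 + 66 = 69)
k(-213) - x = 16*(-213) - 1*69 = -3408 - 69 = -3477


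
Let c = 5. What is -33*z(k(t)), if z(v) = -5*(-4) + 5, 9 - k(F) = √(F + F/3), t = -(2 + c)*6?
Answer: -825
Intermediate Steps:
t = -42 (t = -(2 + 5)*6 = -7*6 = -1*42 = -42)
k(F) = 9 - 2*√3*√F/3 (k(F) = 9 - √(F + F/3) = 9 - √(4*F/3) = 9 - 2*√3*√F/3)
z(v) = 25 (z(v) = 20 + 5 = 25)
-33*z(k(t)) = -33*25 = -825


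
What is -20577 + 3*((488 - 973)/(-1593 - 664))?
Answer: -46440834/2257 ≈ -20576.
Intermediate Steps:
-20577 + 3*((488 - 973)/(-1593 - 664)) = -20577 + 3*(-485/(-2257)) = -20577 + 3*(-485*(-1/2257)) = -20577 + 3*(485/2257) = -20577 + 1455/2257 = -46440834/2257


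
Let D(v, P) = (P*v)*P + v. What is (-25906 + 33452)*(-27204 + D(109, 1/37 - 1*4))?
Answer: -262130488004/1369 ≈ -1.9148e+8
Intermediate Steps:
D(v, P) = v + v*P**2 (D(v, P) = v*P**2 + v = v + v*P**2)
(-25906 + 33452)*(-27204 + D(109, 1/37 - 1*4)) = (-25906 + 33452)*(-27204 + 109*(1 + (1/37 - 1*4)**2)) = 7546*(-27204 + 109*(1 + (1/37 - 4)**2)) = 7546*(-27204 + 109*(1 + (-147/37)**2)) = 7546*(-27204 + 109*(1 + 21609/1369)) = 7546*(-27204 + 109*(22978/1369)) = 7546*(-27204 + 2504602/1369) = 7546*(-34737674/1369) = -262130488004/1369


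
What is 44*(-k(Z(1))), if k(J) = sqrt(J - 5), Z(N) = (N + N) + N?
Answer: -44*I*sqrt(2) ≈ -62.225*I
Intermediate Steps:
Z(N) = 3*N (Z(N) = 2*N + N = 3*N)
k(J) = sqrt(-5 + J)
44*(-k(Z(1))) = 44*(-sqrt(-5 + 3*1)) = 44*(-sqrt(-5 + 3)) = 44*(-sqrt(-2)) = 44*(-I*sqrt(2)) = -44*I*sqrt(2)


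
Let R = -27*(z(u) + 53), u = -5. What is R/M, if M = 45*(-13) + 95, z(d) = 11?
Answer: 864/245 ≈ 3.5265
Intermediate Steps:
M = -490 (M = -585 + 95 = -490)
R = -1728 (R = -27*(11 + 53) = -27*64 = -1728)
R/M = -1728/(-490) = -1728*(-1/490) = 864/245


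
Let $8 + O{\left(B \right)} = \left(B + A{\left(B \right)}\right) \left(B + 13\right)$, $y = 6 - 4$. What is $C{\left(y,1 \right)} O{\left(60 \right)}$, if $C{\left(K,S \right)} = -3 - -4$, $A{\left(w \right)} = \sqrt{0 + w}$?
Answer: $4372 + 146 \sqrt{15} \approx 4937.5$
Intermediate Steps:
$A{\left(w \right)} = \sqrt{w}$
$y = 2$
$C{\left(K,S \right)} = 1$ ($C{\left(K,S \right)} = -3 + 4 = 1$)
$O{\left(B \right)} = -8 + \left(13 + B\right) \left(B + \sqrt{B}\right)$ ($O{\left(B \right)} = -8 + \left(B + \sqrt{B}\right) \left(B + 13\right) = -8 + \left(B + \sqrt{B}\right) \left(13 + B\right) = -8 + \left(13 + B\right) \left(B + \sqrt{B}\right)$)
$C{\left(y,1 \right)} O{\left(60 \right)} = 1 \left(-8 + 60^{2} + 60^{\frac{3}{2}} + 13 \cdot 60 + 13 \sqrt{60}\right) = 1 \left(-8 + 3600 + 120 \sqrt{15} + 780 + 13 \cdot 2 \sqrt{15}\right) = 1 \left(-8 + 3600 + 120 \sqrt{15} + 780 + 26 \sqrt{15}\right) = 1 \left(4372 + 146 \sqrt{15}\right) = 4372 + 146 \sqrt{15}$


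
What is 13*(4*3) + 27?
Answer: 183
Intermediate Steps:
13*(4*3) + 27 = 13*12 + 27 = 156 + 27 = 183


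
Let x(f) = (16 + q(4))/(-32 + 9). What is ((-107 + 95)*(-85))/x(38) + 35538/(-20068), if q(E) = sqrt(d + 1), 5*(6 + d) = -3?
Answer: 3*(-5923*sqrt(35) + 196401620*I)/(10034*(sqrt(35) - 40*I)) ≈ -1436.6 + 212.22*I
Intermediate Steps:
d = -33/5 (d = -6 + (1/5)*(-3) = -6 - 3/5 = -33/5 ≈ -6.6000)
q(E) = 2*I*sqrt(35)/5 (q(E) = sqrt(-33/5 + 1) = sqrt(-28/5) = 2*I*sqrt(35)/5)
x(f) = -16/23 - 2*I*sqrt(35)/115 (x(f) = (16 + 2*I*sqrt(35)/5)/(-32 + 9) = (16 + 2*I*sqrt(35)/5)/(-23) = (16 + 2*I*sqrt(35)/5)*(-1/23) = -16/23 - 2*I*sqrt(35)/115)
((-107 + 95)*(-85))/x(38) + 35538/(-20068) = ((-107 + 95)*(-85))/(-16/23 - 2*I*sqrt(35)/115) + 35538/(-20068) = (-12*(-85))/(-16/23 - 2*I*sqrt(35)/115) + 35538*(-1/20068) = 1020/(-16/23 - 2*I*sqrt(35)/115) - 17769/10034 = -17769/10034 + 1020/(-16/23 - 2*I*sqrt(35)/115)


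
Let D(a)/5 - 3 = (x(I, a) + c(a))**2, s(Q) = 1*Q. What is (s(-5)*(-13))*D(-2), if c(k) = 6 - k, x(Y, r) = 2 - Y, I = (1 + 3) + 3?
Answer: 3900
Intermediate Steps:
I = 7 (I = 4 + 3 = 7)
s(Q) = Q
D(a) = 15 + 5*(1 - a)**2 (D(a) = 15 + 5*((2 - 1*7) + (6 - a))**2 = 15 + 5*((2 - 7) + (6 - a))**2 = 15 + 5*(-5 + (6 - a))**2 = 15 + 5*(1 - a)**2)
(s(-5)*(-13))*D(-2) = (-5*(-13))*(15 + 5*(-1 - 2)**2) = 65*(15 + 5*(-3)**2) = 65*(15 + 5*9) = 65*(15 + 45) = 65*60 = 3900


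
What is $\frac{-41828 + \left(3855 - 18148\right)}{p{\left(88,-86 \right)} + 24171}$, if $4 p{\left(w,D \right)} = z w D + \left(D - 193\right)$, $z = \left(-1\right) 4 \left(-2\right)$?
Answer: $- \frac{224484}{35861} \approx -6.2598$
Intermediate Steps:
$z = 8$ ($z = \left(-4\right) \left(-2\right) = 8$)
$p{\left(w,D \right)} = - \frac{193}{4} + \frac{D}{4} + 2 D w$ ($p{\left(w,D \right)} = \frac{8 w D + \left(D - 193\right)}{4} = \frac{8 D w + \left(-193 + D\right)}{4} = \frac{-193 + D + 8 D w}{4} = - \frac{193}{4} + \frac{D}{4} + 2 D w$)
$\frac{-41828 + \left(3855 - 18148\right)}{p{\left(88,-86 \right)} + 24171} = \frac{-41828 + \left(3855 - 18148\right)}{\left(- \frac{193}{4} + \frac{1}{4} \left(-86\right) + 2 \left(-86\right) 88\right) + 24171} = \frac{-41828 + \left(3855 - 18148\right)}{\left(- \frac{193}{4} - \frac{43}{2} - 15136\right) + 24171} = \frac{-41828 - 14293}{- \frac{60823}{4} + 24171} = - \frac{56121}{\frac{35861}{4}} = \left(-56121\right) \frac{4}{35861} = - \frac{224484}{35861}$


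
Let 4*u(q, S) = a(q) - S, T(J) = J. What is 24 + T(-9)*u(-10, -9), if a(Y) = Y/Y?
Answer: 3/2 ≈ 1.5000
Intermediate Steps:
a(Y) = 1
u(q, S) = ¼ - S/4 (u(q, S) = (1 - S)/4 = ¼ - S/4)
24 + T(-9)*u(-10, -9) = 24 - 9*(¼ - ¼*(-9)) = 24 - 9*(¼ + 9/4) = 24 - 9*5/2 = 24 - 45/2 = 3/2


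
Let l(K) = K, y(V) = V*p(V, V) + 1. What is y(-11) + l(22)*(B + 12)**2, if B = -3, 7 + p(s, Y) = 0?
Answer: 1860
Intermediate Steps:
p(s, Y) = -7 (p(s, Y) = -7 + 0 = -7)
y(V) = 1 - 7*V (y(V) = V*(-7) + 1 = -7*V + 1 = 1 - 7*V)
y(-11) + l(22)*(B + 12)**2 = (1 - 7*(-11)) + 22*(-3 + 12)**2 = (1 + 77) + 22*9**2 = 78 + 22*81 = 78 + 1782 = 1860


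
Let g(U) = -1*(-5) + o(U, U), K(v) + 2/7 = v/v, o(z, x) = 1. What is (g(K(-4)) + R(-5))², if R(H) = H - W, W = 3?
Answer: 4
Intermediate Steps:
R(H) = -3 + H (R(H) = H - 1*3 = H - 3 = -3 + H)
K(v) = 5/7 (K(v) = -2/7 + v/v = -2/7 + 1 = 5/7)
g(U) = 6 (g(U) = -1*(-5) + 1 = 5 + 1 = 6)
(g(K(-4)) + R(-5))² = (6 + (-3 - 5))² = (6 - 8)² = (-2)² = 4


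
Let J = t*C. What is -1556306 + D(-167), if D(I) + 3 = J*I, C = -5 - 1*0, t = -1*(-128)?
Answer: -1449429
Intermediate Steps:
t = 128
C = -5 (C = -5 + 0 = -5)
J = -640 (J = 128*(-5) = -640)
D(I) = -3 - 640*I
-1556306 + D(-167) = -1556306 + (-3 - 640*(-167)) = -1556306 + (-3 + 106880) = -1556306 + 106877 = -1449429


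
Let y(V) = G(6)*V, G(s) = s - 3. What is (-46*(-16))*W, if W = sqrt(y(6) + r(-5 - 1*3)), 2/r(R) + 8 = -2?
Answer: 736*sqrt(445)/5 ≈ 3105.2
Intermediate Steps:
r(R) = -1/5 (r(R) = 2/(-8 - 2) = 2/(-10) = 2*(-1/10) = -1/5)
G(s) = -3 + s
y(V) = 3*V (y(V) = (-3 + 6)*V = 3*V)
W = sqrt(445)/5 (W = sqrt(3*6 - 1/5) = sqrt(18 - 1/5) = sqrt(89/5) = sqrt(445)/5 ≈ 4.2190)
(-46*(-16))*W = (-46*(-16))*(sqrt(445)/5) = 736*(sqrt(445)/5) = 736*sqrt(445)/5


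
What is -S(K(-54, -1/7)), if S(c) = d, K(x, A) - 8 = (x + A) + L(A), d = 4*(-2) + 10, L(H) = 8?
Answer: -2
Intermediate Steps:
d = 2 (d = -8 + 10 = 2)
K(x, A) = 16 + A + x (K(x, A) = 8 + ((x + A) + 8) = 8 + ((A + x) + 8) = 8 + (8 + A + x) = 16 + A + x)
S(c) = 2
-S(K(-54, -1/7)) = -1*2 = -2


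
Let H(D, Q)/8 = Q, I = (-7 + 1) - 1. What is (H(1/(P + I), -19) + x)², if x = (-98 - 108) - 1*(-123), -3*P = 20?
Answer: 55225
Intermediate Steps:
P = -20/3 (P = -⅓*20 = -20/3 ≈ -6.6667)
I = -7 (I = -6 - 1 = -7)
H(D, Q) = 8*Q
x = -83 (x = -206 + 123 = -83)
(H(1/(P + I), -19) + x)² = (8*(-19) - 83)² = (-152 - 83)² = (-235)² = 55225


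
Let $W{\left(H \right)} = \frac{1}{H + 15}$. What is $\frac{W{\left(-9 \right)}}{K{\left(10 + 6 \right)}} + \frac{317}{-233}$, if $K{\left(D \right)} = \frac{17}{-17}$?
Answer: $- \frac{2135}{1398} \approx -1.5272$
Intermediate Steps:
$W{\left(H \right)} = \frac{1}{15 + H}$
$K{\left(D \right)} = -1$ ($K{\left(D \right)} = 17 \left(- \frac{1}{17}\right) = -1$)
$\frac{W{\left(-9 \right)}}{K{\left(10 + 6 \right)}} + \frac{317}{-233} = \frac{1}{\left(15 - 9\right) \left(-1\right)} + \frac{317}{-233} = \frac{1}{6} \left(-1\right) + 317 \left(- \frac{1}{233}\right) = \frac{1}{6} \left(-1\right) - \frac{317}{233} = - \frac{1}{6} - \frac{317}{233} = - \frac{2135}{1398}$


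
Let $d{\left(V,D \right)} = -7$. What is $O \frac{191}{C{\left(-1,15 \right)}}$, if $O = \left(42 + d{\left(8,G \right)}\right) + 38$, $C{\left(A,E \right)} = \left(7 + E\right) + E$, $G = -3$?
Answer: $\frac{13943}{37} \approx 376.84$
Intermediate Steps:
$C{\left(A,E \right)} = 7 + 2 E$
$O = 73$ ($O = \left(42 - 7\right) + 38 = 35 + 38 = 73$)
$O \frac{191}{C{\left(-1,15 \right)}} = 73 \frac{191}{7 + 2 \cdot 15} = 73 \frac{191}{7 + 30} = 73 \cdot \frac{191}{37} = \frac{13943}{37}$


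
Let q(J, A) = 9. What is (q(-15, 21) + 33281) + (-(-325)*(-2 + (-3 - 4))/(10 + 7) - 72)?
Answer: 561781/17 ≈ 33046.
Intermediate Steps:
(q(-15, 21) + 33281) + (-(-325)*(-2 + (-3 - 4))/(10 + 7) - 72) = (9 + 33281) + (-(-325)*(-2 + (-3 - 4))/(10 + 7) - 72) = 33290 + (-(-325)*(-2 - 7)/17 - 72) = 33290 + (-(-325)*(-9*1/17) - 72) = 33290 + (-(-325)*(-9)/17 - 72) = 33290 + (-65*45/17 - 72) = 33290 + (-2925/17 - 72) = 33290 - 4149/17 = 561781/17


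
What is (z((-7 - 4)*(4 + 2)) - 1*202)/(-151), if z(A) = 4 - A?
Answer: 132/151 ≈ 0.87417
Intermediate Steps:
(z((-7 - 4)*(4 + 2)) - 1*202)/(-151) = ((4 - (-7 - 4)*(4 + 2)) - 1*202)/(-151) = ((4 - (-11)*6) - 202)*(-1/151) = ((4 - 1*(-66)) - 202)*(-1/151) = ((4 + 66) - 202)*(-1/151) = (70 - 202)*(-1/151) = -132*(-1/151) = 132/151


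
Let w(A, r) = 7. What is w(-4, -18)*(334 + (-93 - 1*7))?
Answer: 1638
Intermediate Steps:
w(-4, -18)*(334 + (-93 - 1*7)) = 7*(334 + (-93 - 1*7)) = 7*(334 + (-93 - 7)) = 7*(334 - 100) = 7*234 = 1638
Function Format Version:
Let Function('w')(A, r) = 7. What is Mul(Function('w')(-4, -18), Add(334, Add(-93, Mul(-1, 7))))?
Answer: 1638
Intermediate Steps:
Mul(Function('w')(-4, -18), Add(334, Add(-93, Mul(-1, 7)))) = Mul(7, Add(334, Add(-93, Mul(-1, 7)))) = Mul(7, Add(334, Add(-93, -7))) = Mul(7, Add(334, -100)) = Mul(7, 234) = 1638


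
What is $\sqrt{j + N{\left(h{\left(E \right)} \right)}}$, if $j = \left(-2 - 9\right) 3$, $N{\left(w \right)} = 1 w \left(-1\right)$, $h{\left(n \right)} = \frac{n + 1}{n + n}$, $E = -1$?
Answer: $i \sqrt{33} \approx 5.7446 i$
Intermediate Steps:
$h{\left(n \right)} = \frac{1 + n}{2 n}$
$N{\left(w \right)} = - w$ ($N{\left(w \right)} = w \left(-1\right) = - w$)
$j = -33$ ($j = \left(-11\right) 3 = -33$)
$\sqrt{j + N{\left(h{\left(E \right)} \right)}} = \sqrt{-33 - \frac{1 - 1}{2 \left(-1\right)}} = \sqrt{-33 - \frac{1}{2} \left(-1\right) 0} = \sqrt{-33 - 0} = \sqrt{-33 + 0} = \sqrt{-33} = i \sqrt{33}$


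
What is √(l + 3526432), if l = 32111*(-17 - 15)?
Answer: 8*√39045 ≈ 1580.8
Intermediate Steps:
l = -1027552 (l = 32111*(-32) = -1027552)
√(l + 3526432) = √(-1027552 + 3526432) = √2498880 = 8*√39045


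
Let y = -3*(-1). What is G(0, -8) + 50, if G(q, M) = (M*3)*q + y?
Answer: 53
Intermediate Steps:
y = 3
G(q, M) = 3 + 3*M*q (G(q, M) = (M*3)*q + 3 = (3*M)*q + 3 = 3*M*q + 3 = 3 + 3*M*q)
G(0, -8) + 50 = (3 + 3*(-8)*0) + 50 = (3 + 0) + 50 = 3 + 50 = 53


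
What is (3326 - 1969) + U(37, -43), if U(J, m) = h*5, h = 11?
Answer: 1412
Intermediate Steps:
U(J, m) = 55 (U(J, m) = 11*5 = 55)
(3326 - 1969) + U(37, -43) = (3326 - 1969) + 55 = 1357 + 55 = 1412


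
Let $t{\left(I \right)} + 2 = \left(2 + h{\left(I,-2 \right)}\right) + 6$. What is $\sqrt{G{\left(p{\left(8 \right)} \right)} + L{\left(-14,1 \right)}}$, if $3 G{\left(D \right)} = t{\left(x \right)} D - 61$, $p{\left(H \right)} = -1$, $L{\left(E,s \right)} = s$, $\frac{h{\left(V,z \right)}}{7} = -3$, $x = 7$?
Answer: $\frac{i \sqrt{129}}{3} \approx 3.7859 i$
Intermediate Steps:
$h{\left(V,z \right)} = -21$ ($h{\left(V,z \right)} = 7 \left(-3\right) = -21$)
$t{\left(I \right)} = -15$ ($t{\left(I \right)} = -2 + \left(\left(2 - 21\right) + 6\right) = -2 + \left(-19 + 6\right) = -2 - 13 = -15$)
$G{\left(D \right)} = - \frac{61}{3} - 5 D$ ($G{\left(D \right)} = \frac{- 15 D - 61}{3} = \frac{-61 - 15 D}{3} = - \frac{61}{3} - 5 D$)
$\sqrt{G{\left(p{\left(8 \right)} \right)} + L{\left(-14,1 \right)}} = \sqrt{\left(- \frac{61}{3} - -5\right) + 1} = \sqrt{\left(- \frac{61}{3} + 5\right) + 1} = \sqrt{- \frac{46}{3} + 1} = \sqrt{- \frac{43}{3}} = \frac{i \sqrt{129}}{3}$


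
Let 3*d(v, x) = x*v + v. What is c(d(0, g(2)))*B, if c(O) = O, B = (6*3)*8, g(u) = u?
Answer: 0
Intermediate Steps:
d(v, x) = v/3 + v*x/3 (d(v, x) = (x*v + v)/3 = (v*x + v)/3 = (v + v*x)/3 = v/3 + v*x/3)
B = 144 (B = 18*8 = 144)
c(d(0, g(2)))*B = ((⅓)*0*(1 + 2))*144 = ((⅓)*0*3)*144 = 0*144 = 0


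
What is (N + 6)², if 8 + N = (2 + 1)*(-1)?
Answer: 25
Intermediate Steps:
N = -11 (N = -8 + (2 + 1)*(-1) = -8 + 3*(-1) = -8 - 3 = -11)
(N + 6)² = (-11 + 6)² = (-5)² = 25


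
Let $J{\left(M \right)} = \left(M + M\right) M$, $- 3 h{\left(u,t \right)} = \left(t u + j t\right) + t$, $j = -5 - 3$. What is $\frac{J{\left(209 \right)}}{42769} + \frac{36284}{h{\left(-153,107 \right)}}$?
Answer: $\frac{80935903}{9634280} \approx 8.4008$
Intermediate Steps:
$j = -8$ ($j = -5 - 3 = -8$)
$h{\left(u,t \right)} = \frac{7 t}{3} - \frac{t u}{3}$ ($h{\left(u,t \right)} = - \frac{\left(t u - 8 t\right) + t}{3} = - \frac{\left(- 8 t + t u\right) + t}{3} = - \frac{- 7 t + t u}{3} = \frac{7 t}{3} - \frac{t u}{3}$)
$J{\left(M \right)} = 2 M^{2}$ ($J{\left(M \right)} = 2 M M = 2 M^{2}$)
$\frac{J{\left(209 \right)}}{42769} + \frac{36284}{h{\left(-153,107 \right)}} = \frac{2 \cdot 209^{2}}{42769} + \frac{36284}{\frac{1}{3} \cdot 107 \left(7 - -153\right)} = 2 \cdot 43681 \cdot \frac{1}{42769} + \frac{36284}{\frac{1}{3} \cdot 107 \left(7 + 153\right)} = 87362 \cdot \frac{1}{42769} + \frac{36284}{\frac{1}{3} \cdot 107 \cdot 160} = \frac{4598}{2251} + \frac{36284}{\frac{17120}{3}} = \frac{4598}{2251} + 36284 \cdot \frac{3}{17120} = \frac{4598}{2251} + \frac{27213}{4280} = \frac{80935903}{9634280}$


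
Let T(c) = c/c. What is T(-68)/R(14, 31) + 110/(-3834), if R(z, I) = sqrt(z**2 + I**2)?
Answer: -55/1917 + sqrt(1157)/1157 ≈ 0.00070839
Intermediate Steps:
T(c) = 1
R(z, I) = sqrt(I**2 + z**2)
T(-68)/R(14, 31) + 110/(-3834) = 1/sqrt(31**2 + 14**2) + 110/(-3834) = 1/sqrt(961 + 196) + 110*(-1/3834) = 1/sqrt(1157) - 55/1917 = 1*(sqrt(1157)/1157) - 55/1917 = sqrt(1157)/1157 - 55/1917 = -55/1917 + sqrt(1157)/1157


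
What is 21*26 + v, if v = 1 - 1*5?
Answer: 542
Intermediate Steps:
v = -4 (v = 1 - 5 = -4)
21*26 + v = 21*26 - 4 = 546 - 4 = 542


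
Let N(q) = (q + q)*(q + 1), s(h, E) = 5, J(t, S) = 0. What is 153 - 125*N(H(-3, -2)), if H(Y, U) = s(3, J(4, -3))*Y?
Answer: -52347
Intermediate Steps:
H(Y, U) = 5*Y
N(q) = 2*q*(1 + q) (N(q) = (2*q)*(1 + q) = 2*q*(1 + q))
153 - 125*N(H(-3, -2)) = 153 - 250*5*(-3)*(1 + 5*(-3)) = 153 - 250*(-15)*(1 - 15) = 153 - 250*(-15)*(-14) = 153 - 125*420 = 153 - 52500 = -52347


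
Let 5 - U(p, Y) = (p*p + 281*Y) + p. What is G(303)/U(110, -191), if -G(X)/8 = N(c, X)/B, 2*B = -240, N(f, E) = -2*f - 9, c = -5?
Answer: 1/621990 ≈ 1.6077e-6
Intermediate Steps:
N(f, E) = -9 - 2*f
B = -120 (B = (1/2)*(-240) = -120)
G(X) = 1/15 (G(X) = -8*(-9 - 2*(-5))/(-120) = -8*(-9 + 10)*(-1)/120 = -8*(-1)/120 = -8*(-1/120) = 1/15)
U(p, Y) = 5 - p - p**2 - 281*Y (U(p, Y) = 5 - ((p*p + 281*Y) + p) = 5 - ((p**2 + 281*Y) + p) = 5 - (p + p**2 + 281*Y) = 5 + (-p - p**2 - 281*Y) = 5 - p - p**2 - 281*Y)
G(303)/U(110, -191) = 1/(15*(5 - 1*110 - 1*110**2 - 281*(-191))) = 1/(15*(5 - 110 - 1*12100 + 53671)) = 1/(15*(5 - 110 - 12100 + 53671)) = (1/15)/41466 = (1/15)*(1/41466) = 1/621990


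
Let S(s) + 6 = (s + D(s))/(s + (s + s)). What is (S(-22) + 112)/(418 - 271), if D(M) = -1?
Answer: 7019/9702 ≈ 0.72346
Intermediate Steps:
S(s) = -6 + (-1 + s)/(3*s) (S(s) = -6 + (s - 1)/(s + (s + s)) = -6 + (-1 + s)/(s + 2*s) = -6 + (-1 + s)/((3*s)) = -6 + (-1 + s)*(1/(3*s)) = -6 + (-1 + s)/(3*s))
(S(-22) + 112)/(418 - 271) = ((⅓)*(-1 - 17*(-22))/(-22) + 112)/(418 - 271) = ((⅓)*(-1/22)*(-1 + 374) + 112)/147 = ((⅓)*(-1/22)*373 + 112)*(1/147) = (-373/66 + 112)*(1/147) = (7019/66)*(1/147) = 7019/9702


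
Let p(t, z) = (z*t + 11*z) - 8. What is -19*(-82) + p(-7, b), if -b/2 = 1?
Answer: 1542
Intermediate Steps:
b = -2 (b = -2*1 = -2)
p(t, z) = -8 + 11*z + t*z (p(t, z) = (t*z + 11*z) - 8 = (11*z + t*z) - 8 = -8 + 11*z + t*z)
-19*(-82) + p(-7, b) = -19*(-82) + (-8 + 11*(-2) - 7*(-2)) = 1558 + (-8 - 22 + 14) = 1558 - 16 = 1542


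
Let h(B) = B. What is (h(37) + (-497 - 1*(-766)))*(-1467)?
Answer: -448902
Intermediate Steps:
(h(37) + (-497 - 1*(-766)))*(-1467) = (37 + (-497 - 1*(-766)))*(-1467) = (37 + (-497 + 766))*(-1467) = (37 + 269)*(-1467) = 306*(-1467) = -448902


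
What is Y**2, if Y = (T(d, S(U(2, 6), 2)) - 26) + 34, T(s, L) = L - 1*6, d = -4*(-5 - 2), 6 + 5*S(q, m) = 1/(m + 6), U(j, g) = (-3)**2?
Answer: 1089/1600 ≈ 0.68062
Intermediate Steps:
U(j, g) = 9
S(q, m) = -6/5 + 1/(5*(6 + m)) (S(q, m) = -6/5 + 1/(5*(m + 6)) = -6/5 + 1/(5*(6 + m)))
d = 28 (d = -4*(-7) = 28)
T(s, L) = -6 + L (T(s, L) = L - 6 = -6 + L)
Y = 33/40 (Y = ((-6 + (-35 - 6*2)/(5*(6 + 2))) - 26) + 34 = ((-6 + (1/5)*(-35 - 12)/8) - 26) + 34 = ((-6 + (1/5)*(1/8)*(-47)) - 26) + 34 = ((-6 - 47/40) - 26) + 34 = (-287/40 - 26) + 34 = -1327/40 + 34 = 33/40 ≈ 0.82500)
Y**2 = (33/40)**2 = 1089/1600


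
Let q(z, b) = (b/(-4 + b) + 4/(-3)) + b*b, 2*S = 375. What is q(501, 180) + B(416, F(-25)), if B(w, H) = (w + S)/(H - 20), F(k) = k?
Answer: 64124831/1980 ≈ 32386.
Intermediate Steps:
S = 375/2 (S = (½)*375 = 375/2 ≈ 187.50)
B(w, H) = (375/2 + w)/(-20 + H) (B(w, H) = (w + 375/2)/(H - 20) = (375/2 + w)/(-20 + H))
q(z, b) = -4/3 + b² + b/(-4 + b) (q(z, b) = (b/(-4 + b) + 4*(-⅓)) + b² = (b/(-4 + b) - 4/3) + b² = (-4/3 + b/(-4 + b)) + b² = -4/3 + b² + b/(-4 + b))
q(501, 180) + B(416, F(-25)) = (16 - 1*180 - 12*180² + 3*180³)/(3*(-4 + 180)) + (375/2 + 416)/(-20 - 25) = (⅓)*(16 - 180 - 12*32400 + 3*5832000)/176 + (1207/2)/(-45) = (⅓)*(1/176)*(16 - 180 - 388800 + 17496000) - 1/45*1207/2 = (⅓)*(1/176)*17107036 - 1207/90 = 4276759/132 - 1207/90 = 64124831/1980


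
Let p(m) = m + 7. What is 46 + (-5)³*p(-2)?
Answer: -579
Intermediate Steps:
p(m) = 7 + m
46 + (-5)³*p(-2) = 46 + (-5)³*(7 - 2) = 46 - 125*5 = 46 - 625 = -579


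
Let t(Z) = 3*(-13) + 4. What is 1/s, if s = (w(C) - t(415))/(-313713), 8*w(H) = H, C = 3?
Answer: -2509704/283 ≈ -8868.2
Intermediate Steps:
w(H) = H/8
t(Z) = -35 (t(Z) = -39 + 4 = -35)
s = -283/2509704 (s = ((⅛)*3 - 1*(-35))/(-313713) = (3/8 + 35)*(-1/313713) = (283/8)*(-1/313713) = -283/2509704 ≈ -0.00011276)
1/s = 1/(-283/2509704) = -2509704/283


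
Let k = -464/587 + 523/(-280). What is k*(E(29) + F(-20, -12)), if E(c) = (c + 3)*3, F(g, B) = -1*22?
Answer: -16166077/82180 ≈ -196.72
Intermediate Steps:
F(g, B) = -22
E(c) = 9 + 3*c (E(c) = (3 + c)*3 = 9 + 3*c)
k = -436921/164360 (k = -464*1/587 + 523*(-1/280) = -464/587 - 523/280 = -436921/164360 ≈ -2.6583)
k*(E(29) + F(-20, -12)) = -436921*((9 + 3*29) - 22)/164360 = -436921*((9 + 87) - 22)/164360 = -436921*(96 - 22)/164360 = -436921/164360*74 = -16166077/82180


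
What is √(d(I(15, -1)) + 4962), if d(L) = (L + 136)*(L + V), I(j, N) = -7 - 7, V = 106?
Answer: √16186 ≈ 127.22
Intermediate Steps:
I(j, N) = -14
d(L) = (106 + L)*(136 + L) (d(L) = (L + 136)*(L + 106) = (136 + L)*(106 + L) = (106 + L)*(136 + L))
√(d(I(15, -1)) + 4962) = √((14416 + (-14)² + 242*(-14)) + 4962) = √((14416 + 196 - 3388) + 4962) = √(11224 + 4962) = √16186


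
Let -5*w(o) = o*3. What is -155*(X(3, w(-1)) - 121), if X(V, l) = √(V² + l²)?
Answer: 18755 - 93*√26 ≈ 18281.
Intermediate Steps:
w(o) = -3*o/5 (w(o) = -o*3/5 = -3*o/5)
-155*(X(3, w(-1)) - 121) = -155*(√(3² + (-⅗*(-1))²) - 121) = -155*(√(9 + (⅗)²) - 121) = -155*(√(9 + 9/25) - 121) = -155*(√(234/25) - 121) = -155*(3*√26/5 - 121) = -155*(-121 + 3*√26/5) = 18755 - 93*√26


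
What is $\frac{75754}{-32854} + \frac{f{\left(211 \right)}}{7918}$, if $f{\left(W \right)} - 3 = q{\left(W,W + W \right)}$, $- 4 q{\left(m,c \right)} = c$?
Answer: $- \frac{603187707}{260137972} \approx -2.3187$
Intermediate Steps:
$q{\left(m,c \right)} = - \frac{c}{4}$
$f{\left(W \right)} = 3 - \frac{W}{2}$ ($f{\left(W \right)} = 3 - \frac{W + W}{4} = 3 - \frac{2 W}{4} = 3 - \frac{W}{2}$)
$\frac{75754}{-32854} + \frac{f{\left(211 \right)}}{7918} = \frac{75754}{-32854} + \frac{3 - \frac{211}{2}}{7918} = 75754 \left(- \frac{1}{32854}\right) + \left(3 - \frac{211}{2}\right) \frac{1}{7918} = - \frac{37877}{16427} - \frac{205}{15836} = - \frac{603187707}{260137972}$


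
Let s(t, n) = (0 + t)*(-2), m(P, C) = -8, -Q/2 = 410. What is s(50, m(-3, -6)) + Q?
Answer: -920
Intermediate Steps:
Q = -820 (Q = -2*410 = -820)
s(t, n) = -2*t (s(t, n) = t*(-2) = -2*t)
s(50, m(-3, -6)) + Q = -2*50 - 820 = -100 - 820 = -920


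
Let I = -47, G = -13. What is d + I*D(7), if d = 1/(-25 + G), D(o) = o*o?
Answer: -87515/38 ≈ -2303.0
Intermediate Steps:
D(o) = o²
d = -1/38 (d = 1/(-25 - 13) = 1/(-38) = -1/38 ≈ -0.026316)
d + I*D(7) = -1/38 - 47*7² = -1/38 - 47*49 = -1/38 - 2303 = -87515/38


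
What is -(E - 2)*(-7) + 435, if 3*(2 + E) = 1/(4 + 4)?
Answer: 9775/24 ≈ 407.29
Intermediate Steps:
E = -47/24 (E = -2 + 1/(3*(4 + 4)) = -2 + (1/3)/8 = -2 + (1/3)*(1/8) = -2 + 1/24 = -47/24 ≈ -1.9583)
-(E - 2)*(-7) + 435 = -(-47/24 - 2)*(-7) + 435 = -1*(-95/24)*(-7) + 435 = (95/24)*(-7) + 435 = -665/24 + 435 = 9775/24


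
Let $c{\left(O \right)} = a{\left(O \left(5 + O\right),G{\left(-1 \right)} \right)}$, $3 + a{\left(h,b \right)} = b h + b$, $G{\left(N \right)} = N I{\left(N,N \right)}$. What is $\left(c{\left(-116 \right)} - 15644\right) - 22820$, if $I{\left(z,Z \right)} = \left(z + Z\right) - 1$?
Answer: $164$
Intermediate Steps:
$I{\left(z,Z \right)} = -1 + Z + z$ ($I{\left(z,Z \right)} = \left(Z + z\right) - 1 = -1 + Z + z$)
$G{\left(N \right)} = N \left(-1 + 2 N\right)$ ($G{\left(N \right)} = N \left(-1 + N + N\right) = N \left(-1 + 2 N\right)$)
$a{\left(h,b \right)} = -3 + b + b h$ ($a{\left(h,b \right)} = -3 + \left(b h + b\right) = -3 + \left(b + b h\right) = -3 + b + b h$)
$c{\left(O \right)} = 3 O \left(5 + O\right)$ ($c{\left(O \right)} = -3 - \left(-1 + 2 \left(-1\right)\right) + - (-1 + 2 \left(-1\right)) O \left(5 + O\right) = -3 - \left(-1 - 2\right) + - (-1 - 2) O \left(5 + O\right) = -3 - -3 + \left(-1\right) \left(-3\right) O \left(5 + O\right) = -3 + 3 + 3 O \left(5 + O\right) = 3 O \left(5 + O\right)$)
$\left(c{\left(-116 \right)} - 15644\right) - 22820 = \left(3 \left(-116\right) \left(5 - 116\right) - 15644\right) - 22820 = \left(3 \left(-116\right) \left(-111\right) - 15644\right) - 22820 = \left(38628 - 15644\right) - 22820 = 22984 - 22820 = 164$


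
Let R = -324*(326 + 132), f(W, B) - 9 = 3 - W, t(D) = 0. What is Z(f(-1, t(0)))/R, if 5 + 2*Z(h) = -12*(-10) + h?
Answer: -8/18549 ≈ -0.00043129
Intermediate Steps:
f(W, B) = 12 - W (f(W, B) = 9 + (3 - W) = 12 - W)
Z(h) = 115/2 + h/2 (Z(h) = -5/2 + (-12*(-10) + h)/2 = -5/2 + (120 + h)/2 = -5/2 + (60 + h/2) = 115/2 + h/2)
R = -148392 (R = -324*458 = -148392)
Z(f(-1, t(0)))/R = (115/2 + (12 - 1*(-1))/2)/(-148392) = (115/2 + (12 + 1)/2)*(-1/148392) = (115/2 + (½)*13)*(-1/148392) = (115/2 + 13/2)*(-1/148392) = 64*(-1/148392) = -8/18549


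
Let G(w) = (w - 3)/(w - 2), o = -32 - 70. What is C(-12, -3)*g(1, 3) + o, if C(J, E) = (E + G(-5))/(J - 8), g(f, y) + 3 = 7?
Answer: -3557/35 ≈ -101.63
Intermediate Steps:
o = -102
g(f, y) = 4 (g(f, y) = -3 + 7 = 4)
G(w) = (-3 + w)/(-2 + w)
C(J, E) = (8/7 + E)/(-8 + J) (C(J, E) = (E + (-3 - 5)/(-2 - 5))/(J - 8) = (E - 8/(-7))/(-8 + J) = (E - ⅐*(-8))/(-8 + J) = (E + 8/7)/(-8 + J) = (8/7 + E)/(-8 + J))
C(-12, -3)*g(1, 3) + o = ((8/7 - 3)/(-8 - 12))*4 - 102 = (-13/7/(-20))*4 - 102 = -1/20*(-13/7)*4 - 102 = (13/140)*4 - 102 = 13/35 - 102 = -3557/35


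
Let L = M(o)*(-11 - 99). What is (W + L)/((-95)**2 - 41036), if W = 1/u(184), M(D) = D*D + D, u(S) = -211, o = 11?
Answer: 3063721/6754321 ≈ 0.45359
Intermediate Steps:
M(D) = D + D**2 (M(D) = D**2 + D = D + D**2)
L = -14520 (L = (11*(1 + 11))*(-11 - 99) = (11*12)*(-110) = 132*(-110) = -14520)
W = -1/211 (W = 1/(-211) = -1/211 ≈ -0.0047393)
(W + L)/((-95)**2 - 41036) = (-1/211 - 14520)/((-95)**2 - 41036) = -3063721/(211*(9025 - 41036)) = -3063721/211/(-32011) = -3063721/211*(-1/32011) = 3063721/6754321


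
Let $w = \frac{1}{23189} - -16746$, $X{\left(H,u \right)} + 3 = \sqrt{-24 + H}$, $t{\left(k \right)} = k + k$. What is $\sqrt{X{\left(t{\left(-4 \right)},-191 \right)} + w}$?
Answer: $\frac{2 \sqrt{2250802185473 + 537729721 i \sqrt{2}}}{23189} \approx 129.39 + 0.021859 i$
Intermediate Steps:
$t{\left(k \right)} = 2 k$
$X{\left(H,u \right)} = -3 + \sqrt{-24 + H}$
$w = \frac{388322995}{23189}$ ($w = \frac{1}{23189} + 16746 = \frac{388322995}{23189} \approx 16746.0$)
$\sqrt{X{\left(t{\left(-4 \right)},-191 \right)} + w} = \sqrt{\left(-3 + \sqrt{-24 + 2 \left(-4\right)}\right) + \frac{388322995}{23189}} = \sqrt{\left(-3 + \sqrt{-24 - 8}\right) + \frac{388322995}{23189}} = \sqrt{\left(-3 + \sqrt{-32}\right) + \frac{388322995}{23189}} = \sqrt{\left(-3 + 4 i \sqrt{2}\right) + \frac{388322995}{23189}} = \sqrt{\frac{388253428}{23189} + 4 i \sqrt{2}}$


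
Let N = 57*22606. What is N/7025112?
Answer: 214757/1170852 ≈ 0.18342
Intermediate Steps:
N = 1288542
N/7025112 = 1288542/7025112 = 1288542*(1/7025112) = 214757/1170852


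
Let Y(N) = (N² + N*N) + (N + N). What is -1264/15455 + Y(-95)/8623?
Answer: 265126828/133268465 ≈ 1.9894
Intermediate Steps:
Y(N) = 2*N + 2*N² (Y(N) = (N² + N²) + 2*N = 2*N² + 2*N = 2*N + 2*N²)
-1264/15455 + Y(-95)/8623 = -1264/15455 + (2*(-95)*(1 - 95))/8623 = -1264*1/15455 + (2*(-95)*(-94))*(1/8623) = -1264/15455 + 17860*(1/8623) = -1264/15455 + 17860/8623 = 265126828/133268465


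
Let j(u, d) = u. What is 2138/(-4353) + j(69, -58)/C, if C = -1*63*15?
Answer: -257863/457065 ≈ -0.56417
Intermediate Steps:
C = -945 (C = -63*15 = -945)
2138/(-4353) + j(69, -58)/C = 2138/(-4353) + 69/(-945) = 2138*(-1/4353) + 69*(-1/945) = -2138/4353 - 23/315 = -257863/457065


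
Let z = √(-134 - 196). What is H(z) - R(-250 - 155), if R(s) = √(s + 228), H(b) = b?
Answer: I*(√330 - √177) ≈ 4.8618*I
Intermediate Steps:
z = I*√330 (z = √(-330) = I*√330 ≈ 18.166*I)
R(s) = √(228 + s)
H(z) - R(-250 - 155) = I*√330 - √(228 + (-250 - 155)) = I*√330 - √(228 - 405) = I*√330 - √(-177) = I*√330 - I*√177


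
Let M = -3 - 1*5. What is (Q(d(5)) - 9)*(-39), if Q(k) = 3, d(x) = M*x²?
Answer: 234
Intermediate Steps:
M = -8 (M = -3 - 5 = -8)
d(x) = -8*x²
(Q(d(5)) - 9)*(-39) = (3 - 9)*(-39) = -6*(-39) = 234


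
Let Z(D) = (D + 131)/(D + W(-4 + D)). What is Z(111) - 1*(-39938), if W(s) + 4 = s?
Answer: 4273487/107 ≈ 39939.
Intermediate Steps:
W(s) = -4 + s
Z(D) = (131 + D)/(-8 + 2*D) (Z(D) = (D + 131)/(D + (-4 + (-4 + D))) = (131 + D)/(D + (-8 + D)) = (131 + D)/(-8 + 2*D))
Z(111) - 1*(-39938) = (131 + 111)/(2*(-4 + 111)) - 1*(-39938) = (½)*242/107 + 39938 = (½)*(1/107)*242 + 39938 = 121/107 + 39938 = 4273487/107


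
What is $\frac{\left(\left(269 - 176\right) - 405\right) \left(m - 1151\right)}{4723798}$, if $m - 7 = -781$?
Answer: $\frac{300300}{2361899} \approx 0.12714$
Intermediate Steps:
$m = -774$ ($m = 7 - 781 = -774$)
$\frac{\left(\left(269 - 176\right) - 405\right) \left(m - 1151\right)}{4723798} = \frac{\left(\left(269 - 176\right) - 405\right) \left(-774 - 1151\right)}{4723798} = \left(93 - 405\right) \left(-1925\right) \frac{1}{4723798} = \left(-312\right) \left(-1925\right) \frac{1}{4723798} = 600600 \cdot \frac{1}{4723798} = \frac{300300}{2361899}$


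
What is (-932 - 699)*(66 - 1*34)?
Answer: -52192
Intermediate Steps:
(-932 - 699)*(66 - 1*34) = -1631*(66 - 34) = -1631*32 = -52192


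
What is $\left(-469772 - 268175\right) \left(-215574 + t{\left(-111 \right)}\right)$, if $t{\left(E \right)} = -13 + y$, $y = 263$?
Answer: $158897699828$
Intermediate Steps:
$t{\left(E \right)} = 250$ ($t{\left(E \right)} = -13 + 263 = 250$)
$\left(-469772 - 268175\right) \left(-215574 + t{\left(-111 \right)}\right) = \left(-469772 - 268175\right) \left(-215574 + 250\right) = \left(-737947\right) \left(-215324\right) = 158897699828$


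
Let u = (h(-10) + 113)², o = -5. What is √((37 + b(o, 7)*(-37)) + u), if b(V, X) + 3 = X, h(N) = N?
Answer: √10498 ≈ 102.46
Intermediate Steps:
b(V, X) = -3 + X
u = 10609 (u = (-10 + 113)² = 103² = 10609)
√((37 + b(o, 7)*(-37)) + u) = √((37 + (-3 + 7)*(-37)) + 10609) = √((37 + 4*(-37)) + 10609) = √((37 - 148) + 10609) = √(-111 + 10609) = √10498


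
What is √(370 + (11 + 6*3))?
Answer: √399 ≈ 19.975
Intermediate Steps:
√(370 + (11 + 6*3)) = √(370 + (11 + 18)) = √(370 + 29) = √399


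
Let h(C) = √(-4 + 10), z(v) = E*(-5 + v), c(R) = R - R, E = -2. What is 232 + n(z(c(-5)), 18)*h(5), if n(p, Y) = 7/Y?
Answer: 232 + 7*√6/18 ≈ 232.95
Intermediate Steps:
c(R) = 0
z(v) = 10 - 2*v (z(v) = -2*(-5 + v) = 10 - 2*v)
h(C) = √6
232 + n(z(c(-5)), 18)*h(5) = 232 + (7/18)*√6 = 232 + (7*(1/18))*√6 = 232 + 7*√6/18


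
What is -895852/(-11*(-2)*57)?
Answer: -447926/627 ≈ -714.40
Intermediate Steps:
-895852/(-11*(-2)*57) = -895852/(22*57) = -895852/1254 = -895852*1/1254 = -447926/627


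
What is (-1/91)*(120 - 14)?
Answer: -106/91 ≈ -1.1648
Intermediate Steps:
(-1/91)*(120 - 14) = -1*1/91*106 = -1/91*106 = -106/91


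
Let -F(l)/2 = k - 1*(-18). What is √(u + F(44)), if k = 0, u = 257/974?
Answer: I*√33902018/974 ≈ 5.978*I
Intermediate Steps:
u = 257/974 (u = 257*(1/974) = 257/974 ≈ 0.26386)
F(l) = -36 (F(l) = -2*(0 - 1*(-18)) = -2*(0 + 18) = -2*18 = -36)
√(u + F(44)) = √(257/974 - 36) = √(-34807/974) = I*√33902018/974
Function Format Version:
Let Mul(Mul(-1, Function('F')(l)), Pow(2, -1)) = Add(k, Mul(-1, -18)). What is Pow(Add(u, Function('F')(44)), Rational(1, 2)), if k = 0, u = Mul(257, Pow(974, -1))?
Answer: Mul(Rational(1, 974), I, Pow(33902018, Rational(1, 2))) ≈ Mul(5.9780, I)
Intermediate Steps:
u = Rational(257, 974) (u = Mul(257, Rational(1, 974)) = Rational(257, 974) ≈ 0.26386)
Function('F')(l) = -36 (Function('F')(l) = Mul(-2, Add(0, Mul(-1, -18))) = Mul(-2, Add(0, 18)) = Mul(-2, 18) = -36)
Pow(Add(u, Function('F')(44)), Rational(1, 2)) = Pow(Add(Rational(257, 974), -36), Rational(1, 2)) = Pow(Rational(-34807, 974), Rational(1, 2)) = Mul(Rational(1, 974), I, Pow(33902018, Rational(1, 2)))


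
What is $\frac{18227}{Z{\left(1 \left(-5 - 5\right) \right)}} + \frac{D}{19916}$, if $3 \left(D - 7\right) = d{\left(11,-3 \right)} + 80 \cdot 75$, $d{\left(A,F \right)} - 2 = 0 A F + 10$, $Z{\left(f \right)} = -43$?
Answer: $- \frac{362922459}{856388} \approx -423.78$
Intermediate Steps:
$d{\left(A,F \right)} = 12$ ($d{\left(A,F \right)} = 2 + \left(0 A F + 10\right) = 2 + \left(0 F + 10\right) = 2 + \left(0 + 10\right) = 2 + 10 = 12$)
$D = 2011$ ($D = 7 + \frac{12 + 80 \cdot 75}{3} = 7 + \frac{12 + 6000}{3} = 7 + \frac{1}{3} \cdot 6012 = 7 + 2004 = 2011$)
$\frac{18227}{Z{\left(1 \left(-5 - 5\right) \right)}} + \frac{D}{19916} = \frac{18227}{-43} + \frac{2011}{19916} = 18227 \left(- \frac{1}{43}\right) + 2011 \cdot \frac{1}{19916} = - \frac{18227}{43} + \frac{2011}{19916} = - \frac{362922459}{856388}$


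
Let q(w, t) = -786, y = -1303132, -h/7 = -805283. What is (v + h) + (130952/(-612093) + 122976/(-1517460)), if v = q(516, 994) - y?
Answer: 76731327779937683/11057460045 ≈ 6.9393e+6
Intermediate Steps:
h = 5636981 (h = -7*(-805283) = 5636981)
v = 1302346 (v = -786 - 1*(-1303132) = -786 + 1303132 = 1302346)
(v + h) + (130952/(-612093) + 122976/(-1517460)) = (1302346 + 5636981) + (130952/(-612093) + 122976/(-1517460)) = 6939327 + (130952*(-1/612093) + 122976*(-1/1517460)) = 6939327 + (-130952/612093 - 1464/18065) = 6939327 - 3261752032/11057460045 = 76731327779937683/11057460045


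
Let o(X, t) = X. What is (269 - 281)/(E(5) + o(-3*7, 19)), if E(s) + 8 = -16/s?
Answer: 60/161 ≈ 0.37267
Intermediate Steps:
E(s) = -8 - 16/s
(269 - 281)/(E(5) + o(-3*7, 19)) = (269 - 281)/((-8 - 16/5) - 3*7) = -12/((-8 - 16*⅕) - 21) = -12/((-8 - 16/5) - 21) = -12/(-56/5 - 21) = -12/(-161/5) = -12*(-5/161) = 60/161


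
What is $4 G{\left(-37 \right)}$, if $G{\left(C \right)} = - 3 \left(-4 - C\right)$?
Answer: $-396$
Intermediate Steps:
$G{\left(C \right)} = 12 + 3 C$
$4 G{\left(-37 \right)} = 4 \left(12 + 3 \left(-37\right)\right) = 4 \left(12 - 111\right) = 4 \left(-99\right) = -396$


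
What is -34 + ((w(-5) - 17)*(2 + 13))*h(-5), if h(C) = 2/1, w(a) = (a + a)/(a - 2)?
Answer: -3508/7 ≈ -501.14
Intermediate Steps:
w(a) = 2*a/(-2 + a) (w(a) = (2*a)/(-2 + a) = 2*a/(-2 + a))
h(C) = 2 (h(C) = 2*1 = 2)
-34 + ((w(-5) - 17)*(2 + 13))*h(-5) = -34 + ((2*(-5)/(-2 - 5) - 17)*(2 + 13))*2 = -34 + ((2*(-5)/(-7) - 17)*15)*2 = -34 + ((2*(-5)*(-⅐) - 17)*15)*2 = -34 + ((10/7 - 17)*15)*2 = -34 - 109/7*15*2 = -34 - 1635/7*2 = -34 - 3270/7 = -3508/7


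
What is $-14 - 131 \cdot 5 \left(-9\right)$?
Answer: $5881$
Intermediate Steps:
$-14 - 131 \cdot 5 \left(-9\right) = -14 - -5895 = -14 + 5895 = 5881$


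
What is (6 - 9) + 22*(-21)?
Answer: -465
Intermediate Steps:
(6 - 9) + 22*(-21) = -3 - 462 = -465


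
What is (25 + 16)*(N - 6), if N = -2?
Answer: -328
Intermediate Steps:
(25 + 16)*(N - 6) = (25 + 16)*(-2 - 6) = 41*(-8) = -328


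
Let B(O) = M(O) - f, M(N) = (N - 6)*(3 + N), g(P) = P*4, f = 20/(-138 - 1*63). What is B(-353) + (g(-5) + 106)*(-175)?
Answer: 22230620/201 ≈ 1.1060e+5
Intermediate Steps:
f = -20/201 (f = 20/(-138 - 63) = 20/(-201) = 20*(-1/201) = -20/201 ≈ -0.099502)
g(P) = 4*P
M(N) = (-6 + N)*(3 + N)
B(O) = -3598/201 + O**2 - 3*O (B(O) = (-18 + O**2 - 3*O) - 1*(-20/201) = (-18 + O**2 - 3*O) + 20/201 = -3598/201 + O**2 - 3*O)
B(-353) + (g(-5) + 106)*(-175) = (-3598/201 + (-353)**2 - 3*(-353)) + (4*(-5) + 106)*(-175) = (-3598/201 + 124609 + 1059) + (-20 + 106)*(-175) = 25255670/201 + 86*(-175) = 25255670/201 - 15050 = 22230620/201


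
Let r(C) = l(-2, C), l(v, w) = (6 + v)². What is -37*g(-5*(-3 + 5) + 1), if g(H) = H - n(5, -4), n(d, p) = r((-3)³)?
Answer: 925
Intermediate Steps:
r(C) = 16 (r(C) = (6 - 2)² = 4² = 16)
n(d, p) = 16
g(H) = -16 + H (g(H) = H - 1*16 = H - 16 = -16 + H)
-37*g(-5*(-3 + 5) + 1) = -37*(-16 + (-5*(-3 + 5) + 1)) = -37*(-16 + (-5*2 + 1)) = -37*(-16 + (-10 + 1)) = -37*(-16 - 9) = -37*(-25) = 925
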